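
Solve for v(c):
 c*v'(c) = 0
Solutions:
 v(c) = C1


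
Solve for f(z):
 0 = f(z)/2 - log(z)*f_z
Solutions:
 f(z) = C1*exp(li(z)/2)


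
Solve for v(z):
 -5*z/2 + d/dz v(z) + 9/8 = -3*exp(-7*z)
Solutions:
 v(z) = C1 + 5*z^2/4 - 9*z/8 + 3*exp(-7*z)/7


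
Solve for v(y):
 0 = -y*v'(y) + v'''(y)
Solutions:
 v(y) = C1 + Integral(C2*airyai(y) + C3*airybi(y), y)


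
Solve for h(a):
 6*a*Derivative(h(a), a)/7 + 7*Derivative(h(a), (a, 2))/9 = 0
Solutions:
 h(a) = C1 + C2*erf(3*sqrt(3)*a/7)


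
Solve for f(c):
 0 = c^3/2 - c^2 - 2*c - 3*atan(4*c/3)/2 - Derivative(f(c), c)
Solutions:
 f(c) = C1 + c^4/8 - c^3/3 - c^2 - 3*c*atan(4*c/3)/2 + 9*log(16*c^2 + 9)/16


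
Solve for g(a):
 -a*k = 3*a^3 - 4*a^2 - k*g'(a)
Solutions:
 g(a) = C1 + 3*a^4/(4*k) - 4*a^3/(3*k) + a^2/2


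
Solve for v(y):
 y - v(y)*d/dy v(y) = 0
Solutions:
 v(y) = -sqrt(C1 + y^2)
 v(y) = sqrt(C1 + y^2)


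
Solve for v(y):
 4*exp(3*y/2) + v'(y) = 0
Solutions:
 v(y) = C1 - 8*exp(3*y/2)/3


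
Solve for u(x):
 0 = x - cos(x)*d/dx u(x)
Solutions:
 u(x) = C1 + Integral(x/cos(x), x)


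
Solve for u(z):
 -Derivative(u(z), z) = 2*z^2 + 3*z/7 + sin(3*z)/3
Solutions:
 u(z) = C1 - 2*z^3/3 - 3*z^2/14 + cos(3*z)/9


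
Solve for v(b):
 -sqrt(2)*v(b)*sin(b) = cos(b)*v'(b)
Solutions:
 v(b) = C1*cos(b)^(sqrt(2))


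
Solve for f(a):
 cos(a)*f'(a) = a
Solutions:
 f(a) = C1 + Integral(a/cos(a), a)


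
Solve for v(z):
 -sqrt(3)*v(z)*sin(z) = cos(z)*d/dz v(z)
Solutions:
 v(z) = C1*cos(z)^(sqrt(3))


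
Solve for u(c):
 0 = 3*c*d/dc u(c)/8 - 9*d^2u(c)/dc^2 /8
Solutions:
 u(c) = C1 + C2*erfi(sqrt(6)*c/6)


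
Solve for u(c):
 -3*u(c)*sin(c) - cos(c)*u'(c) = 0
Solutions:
 u(c) = C1*cos(c)^3


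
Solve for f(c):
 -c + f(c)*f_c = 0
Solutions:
 f(c) = -sqrt(C1 + c^2)
 f(c) = sqrt(C1 + c^2)


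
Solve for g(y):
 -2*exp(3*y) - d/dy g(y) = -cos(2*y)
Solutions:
 g(y) = C1 - 2*exp(3*y)/3 + sin(2*y)/2


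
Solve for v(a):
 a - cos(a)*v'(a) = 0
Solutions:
 v(a) = C1 + Integral(a/cos(a), a)


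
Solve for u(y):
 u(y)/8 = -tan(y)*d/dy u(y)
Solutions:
 u(y) = C1/sin(y)^(1/8)


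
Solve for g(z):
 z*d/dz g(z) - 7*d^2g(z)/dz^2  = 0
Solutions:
 g(z) = C1 + C2*erfi(sqrt(14)*z/14)


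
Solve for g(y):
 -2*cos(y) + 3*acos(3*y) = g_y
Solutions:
 g(y) = C1 + 3*y*acos(3*y) - sqrt(1 - 9*y^2) - 2*sin(y)


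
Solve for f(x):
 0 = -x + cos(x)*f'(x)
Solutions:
 f(x) = C1 + Integral(x/cos(x), x)


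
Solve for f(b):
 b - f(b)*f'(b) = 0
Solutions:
 f(b) = -sqrt(C1 + b^2)
 f(b) = sqrt(C1 + b^2)


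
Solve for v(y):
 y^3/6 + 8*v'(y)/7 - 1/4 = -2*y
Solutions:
 v(y) = C1 - 7*y^4/192 - 7*y^2/8 + 7*y/32


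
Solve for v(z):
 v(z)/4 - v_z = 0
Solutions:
 v(z) = C1*exp(z/4)


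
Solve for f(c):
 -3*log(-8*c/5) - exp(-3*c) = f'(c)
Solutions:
 f(c) = C1 - 3*c*log(-c) + 3*c*(-3*log(2) + 1 + log(5)) + exp(-3*c)/3


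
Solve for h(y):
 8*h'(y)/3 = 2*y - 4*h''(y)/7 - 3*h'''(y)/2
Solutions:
 h(y) = C1 + 3*y^2/8 - 9*y/56 + (C2*sin(16*sqrt(3)*y/21) + C3*cos(16*sqrt(3)*y/21))*exp(-4*y/21)


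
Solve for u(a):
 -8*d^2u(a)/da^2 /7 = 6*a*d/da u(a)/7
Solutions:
 u(a) = C1 + C2*erf(sqrt(6)*a/4)


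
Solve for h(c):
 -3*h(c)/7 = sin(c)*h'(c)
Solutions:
 h(c) = C1*(cos(c) + 1)^(3/14)/(cos(c) - 1)^(3/14)


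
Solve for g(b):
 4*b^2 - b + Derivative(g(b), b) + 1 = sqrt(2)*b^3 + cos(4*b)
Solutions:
 g(b) = C1 + sqrt(2)*b^4/4 - 4*b^3/3 + b^2/2 - b + sin(4*b)/4


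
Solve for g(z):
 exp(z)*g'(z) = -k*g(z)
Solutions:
 g(z) = C1*exp(k*exp(-z))


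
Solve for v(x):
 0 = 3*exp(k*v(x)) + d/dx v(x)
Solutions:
 v(x) = Piecewise((log(1/(C1*k + 3*k*x))/k, Ne(k, 0)), (nan, True))
 v(x) = Piecewise((C1 - 3*x, Eq(k, 0)), (nan, True))


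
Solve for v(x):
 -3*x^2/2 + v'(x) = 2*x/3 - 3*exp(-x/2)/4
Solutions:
 v(x) = C1 + x^3/2 + x^2/3 + 3*exp(-x/2)/2


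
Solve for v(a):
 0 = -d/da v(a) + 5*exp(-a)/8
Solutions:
 v(a) = C1 - 5*exp(-a)/8


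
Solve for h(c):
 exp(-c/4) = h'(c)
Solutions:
 h(c) = C1 - 4*exp(-c/4)


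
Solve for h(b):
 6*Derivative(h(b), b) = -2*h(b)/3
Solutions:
 h(b) = C1*exp(-b/9)


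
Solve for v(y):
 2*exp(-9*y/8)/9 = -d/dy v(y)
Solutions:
 v(y) = C1 + 16*exp(-9*y/8)/81


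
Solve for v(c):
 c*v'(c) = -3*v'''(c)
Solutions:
 v(c) = C1 + Integral(C2*airyai(-3^(2/3)*c/3) + C3*airybi(-3^(2/3)*c/3), c)


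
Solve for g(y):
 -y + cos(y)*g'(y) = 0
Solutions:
 g(y) = C1 + Integral(y/cos(y), y)


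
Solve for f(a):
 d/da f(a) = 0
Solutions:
 f(a) = C1


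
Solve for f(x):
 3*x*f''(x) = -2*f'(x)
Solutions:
 f(x) = C1 + C2*x^(1/3)


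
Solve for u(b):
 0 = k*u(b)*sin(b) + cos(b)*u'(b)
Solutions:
 u(b) = C1*exp(k*log(cos(b)))


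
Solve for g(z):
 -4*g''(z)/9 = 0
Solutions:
 g(z) = C1 + C2*z


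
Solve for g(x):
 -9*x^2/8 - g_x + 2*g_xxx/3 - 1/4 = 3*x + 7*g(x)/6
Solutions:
 g(x) = C1*exp(-x*(2/(sqrt(41) + 7)^(1/3) + (sqrt(41) + 7)^(1/3))/4)*sin(sqrt(3)*x*(-(sqrt(41) + 7)^(1/3) + 2/(sqrt(41) + 7)^(1/3))/4) + C2*exp(-x*(2/(sqrt(41) + 7)^(1/3) + (sqrt(41) + 7)^(1/3))/4)*cos(sqrt(3)*x*(-(sqrt(41) + 7)^(1/3) + 2/(sqrt(41) + 7)^(1/3))/4) + C3*exp(x*((sqrt(41) + 7)^(-1/3) + (sqrt(41) + 7)^(1/3)/2)) - 27*x^2/28 - 45*x/49 + 393/686


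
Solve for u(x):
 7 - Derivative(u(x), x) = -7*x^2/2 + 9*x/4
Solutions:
 u(x) = C1 + 7*x^3/6 - 9*x^2/8 + 7*x


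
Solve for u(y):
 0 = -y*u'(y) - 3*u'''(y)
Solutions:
 u(y) = C1 + Integral(C2*airyai(-3^(2/3)*y/3) + C3*airybi(-3^(2/3)*y/3), y)


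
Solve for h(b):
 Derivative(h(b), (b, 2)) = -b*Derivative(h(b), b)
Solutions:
 h(b) = C1 + C2*erf(sqrt(2)*b/2)


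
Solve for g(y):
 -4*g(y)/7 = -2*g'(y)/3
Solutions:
 g(y) = C1*exp(6*y/7)


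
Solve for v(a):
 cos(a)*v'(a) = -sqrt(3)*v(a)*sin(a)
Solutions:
 v(a) = C1*cos(a)^(sqrt(3))


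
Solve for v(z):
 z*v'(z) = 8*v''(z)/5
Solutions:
 v(z) = C1 + C2*erfi(sqrt(5)*z/4)


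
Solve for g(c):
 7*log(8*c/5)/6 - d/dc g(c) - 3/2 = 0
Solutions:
 g(c) = C1 + 7*c*log(c)/6 - 8*c/3 - 7*c*log(5)/6 + 7*c*log(2)/2


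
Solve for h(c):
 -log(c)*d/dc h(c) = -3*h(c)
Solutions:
 h(c) = C1*exp(3*li(c))


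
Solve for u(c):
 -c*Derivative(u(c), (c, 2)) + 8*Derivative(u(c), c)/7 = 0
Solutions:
 u(c) = C1 + C2*c^(15/7)


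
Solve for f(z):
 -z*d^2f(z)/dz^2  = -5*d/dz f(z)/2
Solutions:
 f(z) = C1 + C2*z^(7/2)


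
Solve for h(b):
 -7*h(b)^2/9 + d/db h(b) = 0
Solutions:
 h(b) = -9/(C1 + 7*b)


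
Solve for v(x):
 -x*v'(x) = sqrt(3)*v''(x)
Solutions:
 v(x) = C1 + C2*erf(sqrt(2)*3^(3/4)*x/6)


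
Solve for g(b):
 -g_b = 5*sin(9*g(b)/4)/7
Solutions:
 5*b/7 + 2*log(cos(9*g(b)/4) - 1)/9 - 2*log(cos(9*g(b)/4) + 1)/9 = C1


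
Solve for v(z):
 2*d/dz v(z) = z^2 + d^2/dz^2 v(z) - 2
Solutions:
 v(z) = C1 + C2*exp(2*z) + z^3/6 + z^2/4 - 3*z/4


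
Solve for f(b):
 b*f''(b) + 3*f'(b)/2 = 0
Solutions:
 f(b) = C1 + C2/sqrt(b)


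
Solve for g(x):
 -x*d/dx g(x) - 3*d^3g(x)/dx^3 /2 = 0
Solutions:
 g(x) = C1 + Integral(C2*airyai(-2^(1/3)*3^(2/3)*x/3) + C3*airybi(-2^(1/3)*3^(2/3)*x/3), x)


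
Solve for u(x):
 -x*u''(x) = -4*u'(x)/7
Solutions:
 u(x) = C1 + C2*x^(11/7)


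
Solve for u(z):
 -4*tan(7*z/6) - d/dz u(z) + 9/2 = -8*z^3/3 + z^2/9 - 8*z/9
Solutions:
 u(z) = C1 + 2*z^4/3 - z^3/27 + 4*z^2/9 + 9*z/2 + 24*log(cos(7*z/6))/7


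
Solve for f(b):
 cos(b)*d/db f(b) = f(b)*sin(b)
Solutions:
 f(b) = C1/cos(b)


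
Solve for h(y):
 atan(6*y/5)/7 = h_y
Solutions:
 h(y) = C1 + y*atan(6*y/5)/7 - 5*log(36*y^2 + 25)/84


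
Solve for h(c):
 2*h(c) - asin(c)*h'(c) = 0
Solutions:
 h(c) = C1*exp(2*Integral(1/asin(c), c))


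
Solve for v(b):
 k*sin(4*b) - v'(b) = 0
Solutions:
 v(b) = C1 - k*cos(4*b)/4


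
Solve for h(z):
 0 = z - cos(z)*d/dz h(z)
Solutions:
 h(z) = C1 + Integral(z/cos(z), z)


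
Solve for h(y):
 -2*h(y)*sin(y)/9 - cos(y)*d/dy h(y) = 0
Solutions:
 h(y) = C1*cos(y)^(2/9)


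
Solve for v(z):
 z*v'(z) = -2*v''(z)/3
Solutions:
 v(z) = C1 + C2*erf(sqrt(3)*z/2)


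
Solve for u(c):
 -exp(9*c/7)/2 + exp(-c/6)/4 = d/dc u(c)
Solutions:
 u(c) = C1 - 7*exp(9*c/7)/18 - 3*exp(-c/6)/2


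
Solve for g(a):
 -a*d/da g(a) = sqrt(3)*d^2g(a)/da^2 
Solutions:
 g(a) = C1 + C2*erf(sqrt(2)*3^(3/4)*a/6)


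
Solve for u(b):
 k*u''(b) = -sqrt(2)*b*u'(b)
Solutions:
 u(b) = C1 + C2*sqrt(k)*erf(2^(3/4)*b*sqrt(1/k)/2)


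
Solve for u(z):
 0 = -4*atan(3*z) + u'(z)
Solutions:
 u(z) = C1 + 4*z*atan(3*z) - 2*log(9*z^2 + 1)/3


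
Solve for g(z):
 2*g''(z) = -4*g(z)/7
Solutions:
 g(z) = C1*sin(sqrt(14)*z/7) + C2*cos(sqrt(14)*z/7)


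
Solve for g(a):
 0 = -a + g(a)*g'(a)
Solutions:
 g(a) = -sqrt(C1 + a^2)
 g(a) = sqrt(C1 + a^2)


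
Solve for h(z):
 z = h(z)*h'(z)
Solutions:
 h(z) = -sqrt(C1 + z^2)
 h(z) = sqrt(C1 + z^2)


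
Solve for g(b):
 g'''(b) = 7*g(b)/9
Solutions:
 g(b) = C3*exp(21^(1/3)*b/3) + (C1*sin(3^(5/6)*7^(1/3)*b/6) + C2*cos(3^(5/6)*7^(1/3)*b/6))*exp(-21^(1/3)*b/6)


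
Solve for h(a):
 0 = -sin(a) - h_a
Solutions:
 h(a) = C1 + cos(a)


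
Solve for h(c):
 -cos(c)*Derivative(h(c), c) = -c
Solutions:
 h(c) = C1 + Integral(c/cos(c), c)


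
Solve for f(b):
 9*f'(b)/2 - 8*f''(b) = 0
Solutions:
 f(b) = C1 + C2*exp(9*b/16)


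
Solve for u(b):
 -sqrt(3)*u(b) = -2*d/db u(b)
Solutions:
 u(b) = C1*exp(sqrt(3)*b/2)


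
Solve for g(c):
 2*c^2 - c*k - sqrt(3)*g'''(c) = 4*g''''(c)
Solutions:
 g(c) = C1 + C2*c + C3*c^2 + C4*exp(-sqrt(3)*c/4) + sqrt(3)*c^5/90 + c^4*(-sqrt(3)*k - 16)/72 + 2*c^3*(3*k + 16*sqrt(3))/27


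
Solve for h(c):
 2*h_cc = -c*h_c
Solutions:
 h(c) = C1 + C2*erf(c/2)


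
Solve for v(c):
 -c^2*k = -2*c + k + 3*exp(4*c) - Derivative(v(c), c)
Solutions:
 v(c) = C1 + c^3*k/3 - c^2 + c*k + 3*exp(4*c)/4


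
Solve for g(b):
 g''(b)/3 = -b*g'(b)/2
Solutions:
 g(b) = C1 + C2*erf(sqrt(3)*b/2)


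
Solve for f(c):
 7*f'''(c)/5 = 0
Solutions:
 f(c) = C1 + C2*c + C3*c^2


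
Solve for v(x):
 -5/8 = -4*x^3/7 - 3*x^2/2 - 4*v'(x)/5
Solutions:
 v(x) = C1 - 5*x^4/28 - 5*x^3/8 + 25*x/32


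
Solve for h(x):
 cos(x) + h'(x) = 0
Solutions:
 h(x) = C1 - sin(x)


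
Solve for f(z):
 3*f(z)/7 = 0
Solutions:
 f(z) = 0


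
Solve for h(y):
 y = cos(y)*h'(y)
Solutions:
 h(y) = C1 + Integral(y/cos(y), y)


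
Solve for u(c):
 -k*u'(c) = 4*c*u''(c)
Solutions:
 u(c) = C1 + c^(1 - re(k)/4)*(C2*sin(log(c)*Abs(im(k))/4) + C3*cos(log(c)*im(k)/4))


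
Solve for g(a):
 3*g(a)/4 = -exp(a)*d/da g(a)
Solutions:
 g(a) = C1*exp(3*exp(-a)/4)


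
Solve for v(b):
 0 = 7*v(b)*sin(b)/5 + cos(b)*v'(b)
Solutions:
 v(b) = C1*cos(b)^(7/5)


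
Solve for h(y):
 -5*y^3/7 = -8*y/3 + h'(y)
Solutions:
 h(y) = C1 - 5*y^4/28 + 4*y^2/3


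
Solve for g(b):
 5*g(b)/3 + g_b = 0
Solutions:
 g(b) = C1*exp(-5*b/3)


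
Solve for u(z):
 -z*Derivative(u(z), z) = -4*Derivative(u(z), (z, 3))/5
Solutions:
 u(z) = C1 + Integral(C2*airyai(10^(1/3)*z/2) + C3*airybi(10^(1/3)*z/2), z)


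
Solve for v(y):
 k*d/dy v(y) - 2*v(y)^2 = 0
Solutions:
 v(y) = -k/(C1*k + 2*y)


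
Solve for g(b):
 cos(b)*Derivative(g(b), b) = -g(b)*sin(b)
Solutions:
 g(b) = C1*cos(b)


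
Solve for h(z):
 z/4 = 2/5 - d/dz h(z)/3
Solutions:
 h(z) = C1 - 3*z^2/8 + 6*z/5


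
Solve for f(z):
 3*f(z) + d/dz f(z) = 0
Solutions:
 f(z) = C1*exp(-3*z)


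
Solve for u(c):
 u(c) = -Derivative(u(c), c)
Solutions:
 u(c) = C1*exp(-c)


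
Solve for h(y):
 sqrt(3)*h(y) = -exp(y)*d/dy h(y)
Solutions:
 h(y) = C1*exp(sqrt(3)*exp(-y))


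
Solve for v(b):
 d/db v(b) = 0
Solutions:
 v(b) = C1


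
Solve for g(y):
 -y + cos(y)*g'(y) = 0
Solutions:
 g(y) = C1 + Integral(y/cos(y), y)


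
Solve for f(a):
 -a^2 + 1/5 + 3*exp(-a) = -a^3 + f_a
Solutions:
 f(a) = C1 + a^4/4 - a^3/3 + a/5 - 3*exp(-a)


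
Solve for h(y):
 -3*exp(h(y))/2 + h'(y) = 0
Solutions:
 h(y) = log(-1/(C1 + 3*y)) + log(2)


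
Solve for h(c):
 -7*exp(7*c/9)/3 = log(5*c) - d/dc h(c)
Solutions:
 h(c) = C1 + c*log(c) + c*(-1 + log(5)) + 3*exp(7*c/9)


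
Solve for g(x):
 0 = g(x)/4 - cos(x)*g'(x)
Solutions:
 g(x) = C1*(sin(x) + 1)^(1/8)/(sin(x) - 1)^(1/8)


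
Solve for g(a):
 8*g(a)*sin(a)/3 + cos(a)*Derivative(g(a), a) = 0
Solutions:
 g(a) = C1*cos(a)^(8/3)


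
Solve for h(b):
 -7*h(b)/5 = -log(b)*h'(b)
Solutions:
 h(b) = C1*exp(7*li(b)/5)


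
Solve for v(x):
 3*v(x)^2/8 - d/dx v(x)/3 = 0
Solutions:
 v(x) = -8/(C1 + 9*x)


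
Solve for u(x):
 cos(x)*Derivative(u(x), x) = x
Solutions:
 u(x) = C1 + Integral(x/cos(x), x)


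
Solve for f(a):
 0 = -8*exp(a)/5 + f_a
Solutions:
 f(a) = C1 + 8*exp(a)/5


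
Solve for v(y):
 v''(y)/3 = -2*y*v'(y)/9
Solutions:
 v(y) = C1 + C2*erf(sqrt(3)*y/3)


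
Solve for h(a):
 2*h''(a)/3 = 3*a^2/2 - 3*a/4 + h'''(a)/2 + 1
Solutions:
 h(a) = C1 + C2*a + C3*exp(4*a/3) + 3*a^4/16 + 3*a^3/8 + 51*a^2/32


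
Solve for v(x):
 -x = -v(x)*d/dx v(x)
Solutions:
 v(x) = -sqrt(C1 + x^2)
 v(x) = sqrt(C1 + x^2)


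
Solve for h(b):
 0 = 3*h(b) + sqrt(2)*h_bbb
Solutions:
 h(b) = C3*exp(-2^(5/6)*3^(1/3)*b/2) + (C1*sin(6^(5/6)*b/4) + C2*cos(6^(5/6)*b/4))*exp(2^(5/6)*3^(1/3)*b/4)


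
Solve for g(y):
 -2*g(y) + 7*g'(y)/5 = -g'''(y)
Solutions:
 g(y) = C1*exp(y*(-15*(1 + 13*sqrt(330)/225)^(1/3) + 7/(1 + 13*sqrt(330)/225)^(1/3))/30)*sin(sqrt(3)*y*(7/(1 + 13*sqrt(330)/225)^(1/3) + 15*(1 + 13*sqrt(330)/225)^(1/3))/30) + C2*exp(y*(-15*(1 + 13*sqrt(330)/225)^(1/3) + 7/(1 + 13*sqrt(330)/225)^(1/3))/30)*cos(sqrt(3)*y*(7/(1 + 13*sqrt(330)/225)^(1/3) + 15*(1 + 13*sqrt(330)/225)^(1/3))/30) + C3*exp(y*(-7/(15*(1 + 13*sqrt(330)/225)^(1/3)) + (1 + 13*sqrt(330)/225)^(1/3)))


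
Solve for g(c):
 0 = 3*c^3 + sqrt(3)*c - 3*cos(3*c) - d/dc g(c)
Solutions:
 g(c) = C1 + 3*c^4/4 + sqrt(3)*c^2/2 - sin(3*c)


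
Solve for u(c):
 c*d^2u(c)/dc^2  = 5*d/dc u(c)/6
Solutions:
 u(c) = C1 + C2*c^(11/6)


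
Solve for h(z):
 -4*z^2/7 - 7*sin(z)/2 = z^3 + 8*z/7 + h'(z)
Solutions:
 h(z) = C1 - z^4/4 - 4*z^3/21 - 4*z^2/7 + 7*cos(z)/2


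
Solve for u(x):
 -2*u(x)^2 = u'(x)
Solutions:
 u(x) = 1/(C1 + 2*x)


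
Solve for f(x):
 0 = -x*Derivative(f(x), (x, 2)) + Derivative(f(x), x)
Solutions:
 f(x) = C1 + C2*x^2


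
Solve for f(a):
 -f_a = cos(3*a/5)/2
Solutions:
 f(a) = C1 - 5*sin(3*a/5)/6


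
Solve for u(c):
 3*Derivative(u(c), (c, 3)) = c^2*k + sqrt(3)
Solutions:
 u(c) = C1 + C2*c + C3*c^2 + c^5*k/180 + sqrt(3)*c^3/18


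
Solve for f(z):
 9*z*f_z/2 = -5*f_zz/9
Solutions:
 f(z) = C1 + C2*erf(9*sqrt(5)*z/10)


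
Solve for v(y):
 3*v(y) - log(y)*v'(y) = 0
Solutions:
 v(y) = C1*exp(3*li(y))


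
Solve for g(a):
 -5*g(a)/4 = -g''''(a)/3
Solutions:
 g(a) = C1*exp(-15^(1/4)*sqrt(2)*a/2) + C2*exp(15^(1/4)*sqrt(2)*a/2) + C3*sin(15^(1/4)*sqrt(2)*a/2) + C4*cos(15^(1/4)*sqrt(2)*a/2)


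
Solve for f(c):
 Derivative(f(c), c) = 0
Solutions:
 f(c) = C1


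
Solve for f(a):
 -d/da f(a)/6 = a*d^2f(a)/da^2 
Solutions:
 f(a) = C1 + C2*a^(5/6)


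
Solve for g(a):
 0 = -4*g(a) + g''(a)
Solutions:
 g(a) = C1*exp(-2*a) + C2*exp(2*a)


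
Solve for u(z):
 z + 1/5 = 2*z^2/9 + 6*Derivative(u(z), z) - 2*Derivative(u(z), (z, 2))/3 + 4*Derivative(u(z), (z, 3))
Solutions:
 u(z) = C1 - z^3/81 + 77*z^2/972 + 1097*z/10935 + (C2*sin(sqrt(215)*z/12) + C3*cos(sqrt(215)*z/12))*exp(z/12)


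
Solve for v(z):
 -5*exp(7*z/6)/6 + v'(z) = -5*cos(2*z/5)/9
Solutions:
 v(z) = C1 + 5*exp(7*z/6)/7 - 25*sin(2*z/5)/18


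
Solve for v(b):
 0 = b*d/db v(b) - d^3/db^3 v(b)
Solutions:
 v(b) = C1 + Integral(C2*airyai(b) + C3*airybi(b), b)


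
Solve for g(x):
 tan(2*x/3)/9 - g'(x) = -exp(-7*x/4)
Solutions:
 g(x) = C1 + log(tan(2*x/3)^2 + 1)/12 - 4*exp(-7*x/4)/7


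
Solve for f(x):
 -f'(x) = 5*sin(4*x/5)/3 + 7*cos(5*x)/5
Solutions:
 f(x) = C1 - 7*sin(5*x)/25 + 25*cos(4*x/5)/12


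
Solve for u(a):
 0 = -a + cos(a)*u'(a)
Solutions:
 u(a) = C1 + Integral(a/cos(a), a)


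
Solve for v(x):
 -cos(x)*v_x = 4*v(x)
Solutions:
 v(x) = C1*(sin(x)^2 - 2*sin(x) + 1)/(sin(x)^2 + 2*sin(x) + 1)


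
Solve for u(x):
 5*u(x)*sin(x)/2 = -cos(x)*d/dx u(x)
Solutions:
 u(x) = C1*cos(x)^(5/2)


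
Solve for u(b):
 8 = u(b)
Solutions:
 u(b) = 8


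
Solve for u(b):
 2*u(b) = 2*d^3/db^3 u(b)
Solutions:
 u(b) = C3*exp(b) + (C1*sin(sqrt(3)*b/2) + C2*cos(sqrt(3)*b/2))*exp(-b/2)


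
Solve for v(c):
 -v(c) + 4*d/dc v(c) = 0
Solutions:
 v(c) = C1*exp(c/4)


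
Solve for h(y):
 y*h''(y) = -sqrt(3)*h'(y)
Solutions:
 h(y) = C1 + C2*y^(1 - sqrt(3))


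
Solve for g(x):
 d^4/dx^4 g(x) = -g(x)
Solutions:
 g(x) = (C1*sin(sqrt(2)*x/2) + C2*cos(sqrt(2)*x/2))*exp(-sqrt(2)*x/2) + (C3*sin(sqrt(2)*x/2) + C4*cos(sqrt(2)*x/2))*exp(sqrt(2)*x/2)


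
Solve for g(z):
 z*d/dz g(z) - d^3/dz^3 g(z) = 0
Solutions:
 g(z) = C1 + Integral(C2*airyai(z) + C3*airybi(z), z)


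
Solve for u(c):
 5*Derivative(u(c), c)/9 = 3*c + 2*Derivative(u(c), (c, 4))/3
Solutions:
 u(c) = C1 + C4*exp(5^(1/3)*6^(2/3)*c/6) + 27*c^2/10 + (C2*sin(2^(2/3)*3^(1/6)*5^(1/3)*c/4) + C3*cos(2^(2/3)*3^(1/6)*5^(1/3)*c/4))*exp(-5^(1/3)*6^(2/3)*c/12)


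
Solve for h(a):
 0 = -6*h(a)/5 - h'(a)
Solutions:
 h(a) = C1*exp(-6*a/5)


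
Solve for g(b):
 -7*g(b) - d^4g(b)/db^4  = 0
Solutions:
 g(b) = (C1*sin(sqrt(2)*7^(1/4)*b/2) + C2*cos(sqrt(2)*7^(1/4)*b/2))*exp(-sqrt(2)*7^(1/4)*b/2) + (C3*sin(sqrt(2)*7^(1/4)*b/2) + C4*cos(sqrt(2)*7^(1/4)*b/2))*exp(sqrt(2)*7^(1/4)*b/2)


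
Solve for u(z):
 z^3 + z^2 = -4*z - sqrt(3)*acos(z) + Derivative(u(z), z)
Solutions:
 u(z) = C1 + z^4/4 + z^3/3 + 2*z^2 + sqrt(3)*(z*acos(z) - sqrt(1 - z^2))


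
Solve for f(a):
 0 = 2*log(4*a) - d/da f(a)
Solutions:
 f(a) = C1 + 2*a*log(a) - 2*a + a*log(16)


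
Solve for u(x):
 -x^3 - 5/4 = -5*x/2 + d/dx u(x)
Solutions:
 u(x) = C1 - x^4/4 + 5*x^2/4 - 5*x/4


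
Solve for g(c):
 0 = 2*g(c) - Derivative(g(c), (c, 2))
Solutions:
 g(c) = C1*exp(-sqrt(2)*c) + C2*exp(sqrt(2)*c)


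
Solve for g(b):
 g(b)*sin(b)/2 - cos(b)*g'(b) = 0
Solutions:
 g(b) = C1/sqrt(cos(b))


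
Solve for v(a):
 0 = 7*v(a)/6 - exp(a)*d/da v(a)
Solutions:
 v(a) = C1*exp(-7*exp(-a)/6)


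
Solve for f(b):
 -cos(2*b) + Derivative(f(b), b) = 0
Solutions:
 f(b) = C1 + sin(2*b)/2


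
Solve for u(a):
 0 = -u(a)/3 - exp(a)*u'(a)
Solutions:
 u(a) = C1*exp(exp(-a)/3)


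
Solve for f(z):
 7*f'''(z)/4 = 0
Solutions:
 f(z) = C1 + C2*z + C3*z^2


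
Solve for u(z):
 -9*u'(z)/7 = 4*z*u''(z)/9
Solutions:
 u(z) = C1 + C2/z^(53/28)


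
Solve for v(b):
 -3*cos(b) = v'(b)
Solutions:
 v(b) = C1 - 3*sin(b)


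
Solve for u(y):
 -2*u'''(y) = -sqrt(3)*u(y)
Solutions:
 u(y) = C3*exp(2^(2/3)*3^(1/6)*y/2) + (C1*sin(6^(2/3)*y/4) + C2*cos(6^(2/3)*y/4))*exp(-2^(2/3)*3^(1/6)*y/4)


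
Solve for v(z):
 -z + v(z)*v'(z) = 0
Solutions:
 v(z) = -sqrt(C1 + z^2)
 v(z) = sqrt(C1 + z^2)


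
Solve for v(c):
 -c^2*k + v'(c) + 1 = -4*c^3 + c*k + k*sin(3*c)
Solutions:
 v(c) = C1 - c^4 + c^3*k/3 + c^2*k/2 - c - k*cos(3*c)/3


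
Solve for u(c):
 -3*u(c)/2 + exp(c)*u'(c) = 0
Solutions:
 u(c) = C1*exp(-3*exp(-c)/2)


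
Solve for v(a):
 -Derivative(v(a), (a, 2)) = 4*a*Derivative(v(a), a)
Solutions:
 v(a) = C1 + C2*erf(sqrt(2)*a)


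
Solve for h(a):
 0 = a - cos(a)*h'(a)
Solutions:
 h(a) = C1 + Integral(a/cos(a), a)


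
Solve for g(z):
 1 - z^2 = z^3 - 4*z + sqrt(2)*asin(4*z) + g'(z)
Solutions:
 g(z) = C1 - z^4/4 - z^3/3 + 2*z^2 + z - sqrt(2)*(z*asin(4*z) + sqrt(1 - 16*z^2)/4)


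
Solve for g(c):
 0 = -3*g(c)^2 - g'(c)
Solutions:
 g(c) = 1/(C1 + 3*c)


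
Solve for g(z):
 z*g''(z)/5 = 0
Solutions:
 g(z) = C1 + C2*z


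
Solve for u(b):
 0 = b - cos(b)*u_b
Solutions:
 u(b) = C1 + Integral(b/cos(b), b)


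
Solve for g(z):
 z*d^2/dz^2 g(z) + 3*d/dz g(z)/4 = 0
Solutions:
 g(z) = C1 + C2*z^(1/4)


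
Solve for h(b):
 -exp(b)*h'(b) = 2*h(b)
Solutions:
 h(b) = C1*exp(2*exp(-b))


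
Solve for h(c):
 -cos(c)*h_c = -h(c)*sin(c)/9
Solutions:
 h(c) = C1/cos(c)^(1/9)


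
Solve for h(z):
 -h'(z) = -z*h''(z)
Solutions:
 h(z) = C1 + C2*z^2


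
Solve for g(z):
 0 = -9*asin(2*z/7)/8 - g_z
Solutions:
 g(z) = C1 - 9*z*asin(2*z/7)/8 - 9*sqrt(49 - 4*z^2)/16


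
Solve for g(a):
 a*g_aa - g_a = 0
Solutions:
 g(a) = C1 + C2*a^2


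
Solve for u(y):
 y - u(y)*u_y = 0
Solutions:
 u(y) = -sqrt(C1 + y^2)
 u(y) = sqrt(C1 + y^2)


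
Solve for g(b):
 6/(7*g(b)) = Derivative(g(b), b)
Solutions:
 g(b) = -sqrt(C1 + 84*b)/7
 g(b) = sqrt(C1 + 84*b)/7


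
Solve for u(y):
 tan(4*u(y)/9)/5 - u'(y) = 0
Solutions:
 u(y) = -9*asin(C1*exp(4*y/45))/4 + 9*pi/4
 u(y) = 9*asin(C1*exp(4*y/45))/4


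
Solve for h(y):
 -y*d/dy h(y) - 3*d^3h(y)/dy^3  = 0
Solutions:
 h(y) = C1 + Integral(C2*airyai(-3^(2/3)*y/3) + C3*airybi(-3^(2/3)*y/3), y)


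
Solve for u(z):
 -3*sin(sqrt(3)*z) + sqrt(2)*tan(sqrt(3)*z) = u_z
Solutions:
 u(z) = C1 - sqrt(6)*log(cos(sqrt(3)*z))/3 + sqrt(3)*cos(sqrt(3)*z)


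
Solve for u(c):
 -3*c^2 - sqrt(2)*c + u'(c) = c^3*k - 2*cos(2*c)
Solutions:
 u(c) = C1 + c^4*k/4 + c^3 + sqrt(2)*c^2/2 - sin(2*c)


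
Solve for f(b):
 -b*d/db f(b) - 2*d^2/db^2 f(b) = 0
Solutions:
 f(b) = C1 + C2*erf(b/2)


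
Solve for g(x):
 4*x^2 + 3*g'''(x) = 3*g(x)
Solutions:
 g(x) = C3*exp(x) + 4*x^2/3 + (C1*sin(sqrt(3)*x/2) + C2*cos(sqrt(3)*x/2))*exp(-x/2)


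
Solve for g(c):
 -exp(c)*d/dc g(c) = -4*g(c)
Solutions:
 g(c) = C1*exp(-4*exp(-c))


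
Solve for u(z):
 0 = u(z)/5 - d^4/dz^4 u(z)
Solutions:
 u(z) = C1*exp(-5^(3/4)*z/5) + C2*exp(5^(3/4)*z/5) + C3*sin(5^(3/4)*z/5) + C4*cos(5^(3/4)*z/5)


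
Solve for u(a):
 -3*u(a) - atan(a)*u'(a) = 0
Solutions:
 u(a) = C1*exp(-3*Integral(1/atan(a), a))


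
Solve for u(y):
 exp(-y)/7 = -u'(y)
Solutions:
 u(y) = C1 + exp(-y)/7


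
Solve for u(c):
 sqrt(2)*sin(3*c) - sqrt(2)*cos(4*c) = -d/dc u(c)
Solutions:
 u(c) = C1 + sqrt(2)*sin(4*c)/4 + sqrt(2)*cos(3*c)/3


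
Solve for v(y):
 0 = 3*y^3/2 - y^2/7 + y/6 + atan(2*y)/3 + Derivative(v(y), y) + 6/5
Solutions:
 v(y) = C1 - 3*y^4/8 + y^3/21 - y^2/12 - y*atan(2*y)/3 - 6*y/5 + log(4*y^2 + 1)/12


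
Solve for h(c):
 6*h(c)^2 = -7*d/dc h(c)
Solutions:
 h(c) = 7/(C1 + 6*c)


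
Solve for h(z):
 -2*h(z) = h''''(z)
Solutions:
 h(z) = (C1*sin(2^(3/4)*z/2) + C2*cos(2^(3/4)*z/2))*exp(-2^(3/4)*z/2) + (C3*sin(2^(3/4)*z/2) + C4*cos(2^(3/4)*z/2))*exp(2^(3/4)*z/2)


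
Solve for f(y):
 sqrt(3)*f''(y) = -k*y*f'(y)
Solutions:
 f(y) = Piecewise((-sqrt(2)*3^(1/4)*sqrt(pi)*C1*erf(sqrt(2)*3^(3/4)*sqrt(k)*y/6)/(2*sqrt(k)) - C2, (k > 0) | (k < 0)), (-C1*y - C2, True))


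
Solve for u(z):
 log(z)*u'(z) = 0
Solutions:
 u(z) = C1


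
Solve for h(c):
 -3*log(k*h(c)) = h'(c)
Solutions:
 li(k*h(c))/k = C1 - 3*c


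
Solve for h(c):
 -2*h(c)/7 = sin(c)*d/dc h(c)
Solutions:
 h(c) = C1*(cos(c) + 1)^(1/7)/(cos(c) - 1)^(1/7)


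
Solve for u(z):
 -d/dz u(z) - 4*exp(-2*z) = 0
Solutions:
 u(z) = C1 + 2*exp(-2*z)


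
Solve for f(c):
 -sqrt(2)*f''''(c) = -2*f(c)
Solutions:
 f(c) = C1*exp(-2^(1/8)*c) + C2*exp(2^(1/8)*c) + C3*sin(2^(1/8)*c) + C4*cos(2^(1/8)*c)


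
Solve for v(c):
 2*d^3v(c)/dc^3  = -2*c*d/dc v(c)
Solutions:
 v(c) = C1 + Integral(C2*airyai(-c) + C3*airybi(-c), c)


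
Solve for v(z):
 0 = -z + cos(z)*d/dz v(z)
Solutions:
 v(z) = C1 + Integral(z/cos(z), z)


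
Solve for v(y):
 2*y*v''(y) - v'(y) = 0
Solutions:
 v(y) = C1 + C2*y^(3/2)


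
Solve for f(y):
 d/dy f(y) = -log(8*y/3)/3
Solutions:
 f(y) = C1 - y*log(y)/3 - y*log(2) + y/3 + y*log(3)/3


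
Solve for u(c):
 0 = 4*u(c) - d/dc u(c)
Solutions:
 u(c) = C1*exp(4*c)


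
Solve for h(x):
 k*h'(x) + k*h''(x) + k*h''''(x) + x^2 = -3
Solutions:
 h(x) = C1 + C2*exp(6^(1/3)*x*(-2*3^(1/3)/(9 + sqrt(93))^(1/3) + 2^(1/3)*(9 + sqrt(93))^(1/3))/12)*sin(2^(1/3)*3^(1/6)*x*(6/(9 + sqrt(93))^(1/3) + 2^(1/3)*3^(2/3)*(9 + sqrt(93))^(1/3))/12) + C3*exp(6^(1/3)*x*(-2*3^(1/3)/(9 + sqrt(93))^(1/3) + 2^(1/3)*(9 + sqrt(93))^(1/3))/12)*cos(2^(1/3)*3^(1/6)*x*(6/(9 + sqrt(93))^(1/3) + 2^(1/3)*3^(2/3)*(9 + sqrt(93))^(1/3))/12) + C4*exp(-6^(1/3)*x*(-2*3^(1/3)/(9 + sqrt(93))^(1/3) + 2^(1/3)*(9 + sqrt(93))^(1/3))/6) - x^3/(3*k) + x^2/k - 5*x/k


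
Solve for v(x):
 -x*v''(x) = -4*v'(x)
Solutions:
 v(x) = C1 + C2*x^5


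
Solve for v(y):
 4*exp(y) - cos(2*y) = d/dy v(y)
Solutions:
 v(y) = C1 + 4*exp(y) - sin(2*y)/2


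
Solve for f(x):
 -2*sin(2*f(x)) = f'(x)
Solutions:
 f(x) = pi - acos((-C1 - exp(8*x))/(C1 - exp(8*x)))/2
 f(x) = acos((-C1 - exp(8*x))/(C1 - exp(8*x)))/2


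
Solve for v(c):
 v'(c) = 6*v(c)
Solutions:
 v(c) = C1*exp(6*c)


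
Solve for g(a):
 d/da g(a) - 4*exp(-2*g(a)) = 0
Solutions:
 g(a) = log(-sqrt(C1 + 8*a))
 g(a) = log(C1 + 8*a)/2


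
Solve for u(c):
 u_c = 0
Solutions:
 u(c) = C1


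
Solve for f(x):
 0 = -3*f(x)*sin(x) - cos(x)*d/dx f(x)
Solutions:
 f(x) = C1*cos(x)^3


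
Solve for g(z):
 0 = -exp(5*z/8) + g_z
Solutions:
 g(z) = C1 + 8*exp(5*z/8)/5


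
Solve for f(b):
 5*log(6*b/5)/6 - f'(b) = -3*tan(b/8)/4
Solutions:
 f(b) = C1 + 5*b*log(b)/6 - 5*b*log(5)/6 - 5*b/6 + 5*b*log(6)/6 - 6*log(cos(b/8))


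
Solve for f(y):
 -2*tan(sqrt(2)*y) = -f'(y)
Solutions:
 f(y) = C1 - sqrt(2)*log(cos(sqrt(2)*y))


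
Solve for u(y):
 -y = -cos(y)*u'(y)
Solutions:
 u(y) = C1 + Integral(y/cos(y), y)


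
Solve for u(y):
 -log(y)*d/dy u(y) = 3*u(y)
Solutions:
 u(y) = C1*exp(-3*li(y))


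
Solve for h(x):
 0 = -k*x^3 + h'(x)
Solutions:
 h(x) = C1 + k*x^4/4


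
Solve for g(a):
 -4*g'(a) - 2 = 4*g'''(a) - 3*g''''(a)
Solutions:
 g(a) = C1 + C2*exp(a*(-2^(1/3)*(9*sqrt(921) + 275)^(1/3) - 8*2^(2/3)/(9*sqrt(921) + 275)^(1/3) + 8)/18)*sin(2^(1/3)*sqrt(3)*a*(-(9*sqrt(921) + 275)^(1/3) + 8*2^(1/3)/(9*sqrt(921) + 275)^(1/3))/18) + C3*exp(a*(-2^(1/3)*(9*sqrt(921) + 275)^(1/3) - 8*2^(2/3)/(9*sqrt(921) + 275)^(1/3) + 8)/18)*cos(2^(1/3)*sqrt(3)*a*(-(9*sqrt(921) + 275)^(1/3) + 8*2^(1/3)/(9*sqrt(921) + 275)^(1/3))/18) + C4*exp(a*(8*2^(2/3)/(9*sqrt(921) + 275)^(1/3) + 4 + 2^(1/3)*(9*sqrt(921) + 275)^(1/3))/9) - a/2


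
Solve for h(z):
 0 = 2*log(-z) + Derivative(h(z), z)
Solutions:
 h(z) = C1 - 2*z*log(-z) + 2*z


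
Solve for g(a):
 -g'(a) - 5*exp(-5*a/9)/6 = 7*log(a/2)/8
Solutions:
 g(a) = C1 - 7*a*log(a)/8 + 7*a*(log(2) + 1)/8 + 3*exp(-5*a/9)/2


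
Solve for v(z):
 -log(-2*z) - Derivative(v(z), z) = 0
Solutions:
 v(z) = C1 - z*log(-z) + z*(1 - log(2))


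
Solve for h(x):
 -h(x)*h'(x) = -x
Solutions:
 h(x) = -sqrt(C1 + x^2)
 h(x) = sqrt(C1 + x^2)


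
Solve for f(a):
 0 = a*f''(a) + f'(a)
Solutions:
 f(a) = C1 + C2*log(a)


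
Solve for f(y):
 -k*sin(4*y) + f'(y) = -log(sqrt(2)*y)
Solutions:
 f(y) = C1 - k*cos(4*y)/4 - y*log(y) - y*log(2)/2 + y


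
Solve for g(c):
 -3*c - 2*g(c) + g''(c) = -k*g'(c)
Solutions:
 g(c) = C1*exp(c*(-k + sqrt(k^2 + 8))/2) + C2*exp(-c*(k + sqrt(k^2 + 8))/2) - 3*c/2 - 3*k/4


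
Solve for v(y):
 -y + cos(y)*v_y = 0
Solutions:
 v(y) = C1 + Integral(y/cos(y), y)


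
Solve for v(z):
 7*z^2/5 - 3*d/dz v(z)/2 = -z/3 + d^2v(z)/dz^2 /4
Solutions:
 v(z) = C1 + C2*exp(-6*z) + 14*z^3/45 - 2*z^2/45 + 2*z/135


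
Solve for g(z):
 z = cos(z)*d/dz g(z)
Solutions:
 g(z) = C1 + Integral(z/cos(z), z)


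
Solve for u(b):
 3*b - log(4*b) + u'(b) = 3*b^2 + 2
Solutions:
 u(b) = C1 + b^3 - 3*b^2/2 + b*log(b) + b + b*log(4)


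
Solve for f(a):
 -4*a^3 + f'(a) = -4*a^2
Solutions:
 f(a) = C1 + a^4 - 4*a^3/3


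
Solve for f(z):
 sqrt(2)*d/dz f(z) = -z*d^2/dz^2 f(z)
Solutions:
 f(z) = C1 + C2*z^(1 - sqrt(2))


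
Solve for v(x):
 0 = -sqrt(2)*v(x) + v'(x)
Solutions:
 v(x) = C1*exp(sqrt(2)*x)


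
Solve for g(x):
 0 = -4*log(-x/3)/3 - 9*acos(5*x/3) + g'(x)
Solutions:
 g(x) = C1 + 4*x*log(-x)/3 + 9*x*acos(5*x/3) - 4*x*log(3)/3 - 4*x/3 - 9*sqrt(9 - 25*x^2)/5


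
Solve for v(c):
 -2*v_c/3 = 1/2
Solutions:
 v(c) = C1 - 3*c/4


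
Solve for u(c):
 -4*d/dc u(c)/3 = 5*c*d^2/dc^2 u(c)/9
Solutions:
 u(c) = C1 + C2/c^(7/5)


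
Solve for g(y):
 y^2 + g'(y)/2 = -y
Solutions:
 g(y) = C1 - 2*y^3/3 - y^2


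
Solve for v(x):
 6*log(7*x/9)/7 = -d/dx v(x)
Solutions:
 v(x) = C1 - 6*x*log(x)/7 - 6*x*log(7)/7 + 6*x/7 + 12*x*log(3)/7


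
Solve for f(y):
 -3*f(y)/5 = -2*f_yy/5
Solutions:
 f(y) = C1*exp(-sqrt(6)*y/2) + C2*exp(sqrt(6)*y/2)


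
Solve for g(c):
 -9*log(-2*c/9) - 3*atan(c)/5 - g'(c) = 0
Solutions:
 g(c) = C1 - 9*c*log(-c) - 3*c*atan(c)/5 - 9*c*log(2) + 9*c + 18*c*log(3) + 3*log(c^2 + 1)/10


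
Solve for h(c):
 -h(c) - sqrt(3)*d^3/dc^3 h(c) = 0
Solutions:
 h(c) = C3*exp(-3^(5/6)*c/3) + (C1*sin(3^(1/3)*c/2) + C2*cos(3^(1/3)*c/2))*exp(3^(5/6)*c/6)


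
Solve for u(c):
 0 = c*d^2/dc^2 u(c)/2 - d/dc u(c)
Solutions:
 u(c) = C1 + C2*c^3


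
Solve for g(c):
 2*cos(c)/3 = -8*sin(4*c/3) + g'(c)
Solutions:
 g(c) = C1 + 2*sin(c)/3 - 6*cos(4*c/3)


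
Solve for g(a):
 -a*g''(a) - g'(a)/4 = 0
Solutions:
 g(a) = C1 + C2*a^(3/4)


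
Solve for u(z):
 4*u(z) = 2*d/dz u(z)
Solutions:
 u(z) = C1*exp(2*z)


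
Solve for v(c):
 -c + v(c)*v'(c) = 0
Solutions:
 v(c) = -sqrt(C1 + c^2)
 v(c) = sqrt(C1 + c^2)


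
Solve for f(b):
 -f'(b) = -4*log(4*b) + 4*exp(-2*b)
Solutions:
 f(b) = C1 + 4*b*log(b) + 4*b*(-1 + 2*log(2)) + 2*exp(-2*b)


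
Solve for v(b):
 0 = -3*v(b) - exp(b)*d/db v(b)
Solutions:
 v(b) = C1*exp(3*exp(-b))


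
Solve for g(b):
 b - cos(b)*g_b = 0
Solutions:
 g(b) = C1 + Integral(b/cos(b), b)


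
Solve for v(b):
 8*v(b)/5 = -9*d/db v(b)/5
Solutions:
 v(b) = C1*exp(-8*b/9)


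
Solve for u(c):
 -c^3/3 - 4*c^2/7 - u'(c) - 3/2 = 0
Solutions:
 u(c) = C1 - c^4/12 - 4*c^3/21 - 3*c/2


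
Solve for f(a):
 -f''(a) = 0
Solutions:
 f(a) = C1 + C2*a


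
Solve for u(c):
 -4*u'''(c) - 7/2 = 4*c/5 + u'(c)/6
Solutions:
 u(c) = C1 + C2*sin(sqrt(6)*c/12) + C3*cos(sqrt(6)*c/12) - 12*c^2/5 - 21*c


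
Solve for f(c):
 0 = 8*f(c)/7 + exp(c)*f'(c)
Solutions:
 f(c) = C1*exp(8*exp(-c)/7)


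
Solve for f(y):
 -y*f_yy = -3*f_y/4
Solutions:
 f(y) = C1 + C2*y^(7/4)


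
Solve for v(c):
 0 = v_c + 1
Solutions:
 v(c) = C1 - c


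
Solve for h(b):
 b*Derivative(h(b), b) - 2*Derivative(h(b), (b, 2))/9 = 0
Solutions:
 h(b) = C1 + C2*erfi(3*b/2)


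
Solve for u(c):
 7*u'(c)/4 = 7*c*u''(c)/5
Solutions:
 u(c) = C1 + C2*c^(9/4)


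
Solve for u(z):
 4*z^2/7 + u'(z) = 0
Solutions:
 u(z) = C1 - 4*z^3/21


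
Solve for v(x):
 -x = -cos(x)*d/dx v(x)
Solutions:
 v(x) = C1 + Integral(x/cos(x), x)


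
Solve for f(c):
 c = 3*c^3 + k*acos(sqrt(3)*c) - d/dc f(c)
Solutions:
 f(c) = C1 + 3*c^4/4 - c^2/2 + k*(c*acos(sqrt(3)*c) - sqrt(3)*sqrt(1 - 3*c^2)/3)


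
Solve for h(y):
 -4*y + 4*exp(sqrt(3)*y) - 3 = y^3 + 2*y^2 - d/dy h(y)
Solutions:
 h(y) = C1 + y^4/4 + 2*y^3/3 + 2*y^2 + 3*y - 4*sqrt(3)*exp(sqrt(3)*y)/3


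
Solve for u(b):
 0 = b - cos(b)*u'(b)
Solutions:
 u(b) = C1 + Integral(b/cos(b), b)


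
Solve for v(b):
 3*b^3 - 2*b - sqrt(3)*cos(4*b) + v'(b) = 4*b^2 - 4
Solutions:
 v(b) = C1 - 3*b^4/4 + 4*b^3/3 + b^2 - 4*b + sqrt(3)*sin(4*b)/4


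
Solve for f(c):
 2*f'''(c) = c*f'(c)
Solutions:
 f(c) = C1 + Integral(C2*airyai(2^(2/3)*c/2) + C3*airybi(2^(2/3)*c/2), c)


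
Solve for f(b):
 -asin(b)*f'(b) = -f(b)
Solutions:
 f(b) = C1*exp(Integral(1/asin(b), b))


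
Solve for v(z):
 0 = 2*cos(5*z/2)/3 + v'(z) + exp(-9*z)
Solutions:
 v(z) = C1 - 4*sin(5*z/2)/15 + exp(-9*z)/9


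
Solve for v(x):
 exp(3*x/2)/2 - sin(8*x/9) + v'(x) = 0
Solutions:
 v(x) = C1 - exp(3*x/2)/3 - 9*cos(8*x/9)/8


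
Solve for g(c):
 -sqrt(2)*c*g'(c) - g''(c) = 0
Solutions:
 g(c) = C1 + C2*erf(2^(3/4)*c/2)


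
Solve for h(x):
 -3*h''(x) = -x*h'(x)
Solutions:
 h(x) = C1 + C2*erfi(sqrt(6)*x/6)


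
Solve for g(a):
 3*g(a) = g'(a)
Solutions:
 g(a) = C1*exp(3*a)


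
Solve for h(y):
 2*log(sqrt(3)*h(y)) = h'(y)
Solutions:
 -Integral(1/(2*log(_y) + log(3)), (_y, h(y))) = C1 - y


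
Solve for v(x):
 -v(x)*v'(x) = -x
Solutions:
 v(x) = -sqrt(C1 + x^2)
 v(x) = sqrt(C1 + x^2)


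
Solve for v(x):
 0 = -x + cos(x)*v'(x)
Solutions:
 v(x) = C1 + Integral(x/cos(x), x)


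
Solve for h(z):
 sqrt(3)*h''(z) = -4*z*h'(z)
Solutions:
 h(z) = C1 + C2*erf(sqrt(2)*3^(3/4)*z/3)


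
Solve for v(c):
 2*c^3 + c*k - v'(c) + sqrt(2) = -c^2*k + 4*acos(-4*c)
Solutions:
 v(c) = C1 + c^4/2 + c^3*k/3 + c^2*k/2 - 4*c*acos(-4*c) + sqrt(2)*c - sqrt(1 - 16*c^2)


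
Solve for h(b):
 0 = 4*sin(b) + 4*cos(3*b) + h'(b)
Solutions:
 h(b) = C1 - 4*sin(3*b)/3 + 4*cos(b)


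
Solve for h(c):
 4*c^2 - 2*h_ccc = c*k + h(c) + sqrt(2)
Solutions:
 h(c) = C3*exp(-2^(2/3)*c/2) + 4*c^2 - c*k + (C1*sin(2^(2/3)*sqrt(3)*c/4) + C2*cos(2^(2/3)*sqrt(3)*c/4))*exp(2^(2/3)*c/4) - sqrt(2)


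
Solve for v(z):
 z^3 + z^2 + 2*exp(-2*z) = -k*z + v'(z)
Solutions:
 v(z) = C1 + k*z^2/2 + z^4/4 + z^3/3 - exp(-2*z)


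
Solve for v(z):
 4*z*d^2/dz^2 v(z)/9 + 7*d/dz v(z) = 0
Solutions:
 v(z) = C1 + C2/z^(59/4)


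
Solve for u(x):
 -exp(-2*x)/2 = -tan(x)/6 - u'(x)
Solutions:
 u(x) = C1 - log(tan(x)^2 + 1)/12 - exp(-2*x)/4


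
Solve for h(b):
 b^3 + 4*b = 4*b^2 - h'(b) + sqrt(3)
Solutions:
 h(b) = C1 - b^4/4 + 4*b^3/3 - 2*b^2 + sqrt(3)*b


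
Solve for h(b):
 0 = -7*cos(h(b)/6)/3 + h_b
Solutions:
 -7*b/3 - 3*log(sin(h(b)/6) - 1) + 3*log(sin(h(b)/6) + 1) = C1


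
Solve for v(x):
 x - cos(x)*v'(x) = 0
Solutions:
 v(x) = C1 + Integral(x/cos(x), x)


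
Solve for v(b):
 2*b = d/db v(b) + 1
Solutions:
 v(b) = C1 + b^2 - b


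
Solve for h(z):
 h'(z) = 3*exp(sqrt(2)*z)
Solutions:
 h(z) = C1 + 3*sqrt(2)*exp(sqrt(2)*z)/2


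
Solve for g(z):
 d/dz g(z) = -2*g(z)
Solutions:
 g(z) = C1*exp(-2*z)


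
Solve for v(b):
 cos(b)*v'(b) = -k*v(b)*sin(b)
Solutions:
 v(b) = C1*exp(k*log(cos(b)))


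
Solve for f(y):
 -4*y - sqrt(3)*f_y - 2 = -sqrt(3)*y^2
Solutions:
 f(y) = C1 + y^3/3 - 2*sqrt(3)*y^2/3 - 2*sqrt(3)*y/3


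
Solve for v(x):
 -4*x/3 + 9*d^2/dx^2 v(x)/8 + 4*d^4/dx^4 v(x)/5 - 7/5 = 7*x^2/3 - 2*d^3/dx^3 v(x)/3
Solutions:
 v(x) = C1 + C2*x + 14*x^4/81 - 464*x^3/2187 - 46796*x^2/98415 + (C3*sin(sqrt(710)*x/24) + C4*cos(sqrt(710)*x/24))*exp(-5*x/12)


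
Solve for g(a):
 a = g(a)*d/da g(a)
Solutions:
 g(a) = -sqrt(C1 + a^2)
 g(a) = sqrt(C1 + a^2)


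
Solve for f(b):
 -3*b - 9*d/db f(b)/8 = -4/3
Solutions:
 f(b) = C1 - 4*b^2/3 + 32*b/27


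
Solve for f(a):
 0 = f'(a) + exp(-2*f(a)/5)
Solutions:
 f(a) = 5*log(-sqrt(C1 - a)) - 5*log(5) + 5*log(10)/2
 f(a) = 5*log(C1 - a)/2 - 5*log(5) + 5*log(10)/2


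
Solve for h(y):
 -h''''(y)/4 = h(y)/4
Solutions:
 h(y) = (C1*sin(sqrt(2)*y/2) + C2*cos(sqrt(2)*y/2))*exp(-sqrt(2)*y/2) + (C3*sin(sqrt(2)*y/2) + C4*cos(sqrt(2)*y/2))*exp(sqrt(2)*y/2)


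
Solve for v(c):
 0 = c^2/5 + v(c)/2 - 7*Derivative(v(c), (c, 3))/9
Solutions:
 v(c) = C3*exp(42^(2/3)*c/14) - 2*c^2/5 + (C1*sin(3*14^(2/3)*3^(1/6)*c/28) + C2*cos(3*14^(2/3)*3^(1/6)*c/28))*exp(-42^(2/3)*c/28)


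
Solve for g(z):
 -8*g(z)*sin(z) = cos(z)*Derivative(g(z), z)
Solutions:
 g(z) = C1*cos(z)^8


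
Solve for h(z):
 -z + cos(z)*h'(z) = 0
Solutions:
 h(z) = C1 + Integral(z/cos(z), z)


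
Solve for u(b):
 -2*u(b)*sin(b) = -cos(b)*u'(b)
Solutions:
 u(b) = C1/cos(b)^2


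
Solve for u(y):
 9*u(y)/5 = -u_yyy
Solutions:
 u(y) = C3*exp(-15^(2/3)*y/5) + (C1*sin(3*3^(1/6)*5^(2/3)*y/10) + C2*cos(3*3^(1/6)*5^(2/3)*y/10))*exp(15^(2/3)*y/10)


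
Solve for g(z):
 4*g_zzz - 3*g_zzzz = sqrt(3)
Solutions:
 g(z) = C1 + C2*z + C3*z^2 + C4*exp(4*z/3) + sqrt(3)*z^3/24


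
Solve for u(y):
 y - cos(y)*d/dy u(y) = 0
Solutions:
 u(y) = C1 + Integral(y/cos(y), y)


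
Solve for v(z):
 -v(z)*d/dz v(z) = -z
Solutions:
 v(z) = -sqrt(C1 + z^2)
 v(z) = sqrt(C1 + z^2)


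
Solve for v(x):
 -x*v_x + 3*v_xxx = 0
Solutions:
 v(x) = C1 + Integral(C2*airyai(3^(2/3)*x/3) + C3*airybi(3^(2/3)*x/3), x)


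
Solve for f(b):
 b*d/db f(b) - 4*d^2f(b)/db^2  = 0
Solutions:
 f(b) = C1 + C2*erfi(sqrt(2)*b/4)


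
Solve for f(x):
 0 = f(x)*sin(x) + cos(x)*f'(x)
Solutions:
 f(x) = C1*cos(x)


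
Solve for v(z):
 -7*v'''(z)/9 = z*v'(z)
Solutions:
 v(z) = C1 + Integral(C2*airyai(-21^(2/3)*z/7) + C3*airybi(-21^(2/3)*z/7), z)


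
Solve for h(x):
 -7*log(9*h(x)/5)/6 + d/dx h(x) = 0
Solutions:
 -6*Integral(1/(log(_y) - log(5) + 2*log(3)), (_y, h(x)))/7 = C1 - x


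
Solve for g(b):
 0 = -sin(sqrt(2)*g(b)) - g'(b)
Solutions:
 g(b) = sqrt(2)*(pi - acos((-exp(2*sqrt(2)*C1) - exp(2*sqrt(2)*b))/(exp(2*sqrt(2)*C1) - exp(2*sqrt(2)*b)))/2)
 g(b) = sqrt(2)*acos((-exp(2*sqrt(2)*C1) - exp(2*sqrt(2)*b))/(exp(2*sqrt(2)*C1) - exp(2*sqrt(2)*b)))/2


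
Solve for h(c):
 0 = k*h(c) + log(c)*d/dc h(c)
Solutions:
 h(c) = C1*exp(-k*li(c))


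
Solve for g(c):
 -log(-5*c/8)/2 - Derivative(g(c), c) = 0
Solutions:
 g(c) = C1 - c*log(-c)/2 + c*(-log(5) + 1 + 3*log(2))/2


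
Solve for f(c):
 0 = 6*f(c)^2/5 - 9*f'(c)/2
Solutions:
 f(c) = -15/(C1 + 4*c)


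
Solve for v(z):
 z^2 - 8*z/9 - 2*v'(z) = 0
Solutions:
 v(z) = C1 + z^3/6 - 2*z^2/9


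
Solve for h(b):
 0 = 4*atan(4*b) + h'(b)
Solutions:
 h(b) = C1 - 4*b*atan(4*b) + log(16*b^2 + 1)/2


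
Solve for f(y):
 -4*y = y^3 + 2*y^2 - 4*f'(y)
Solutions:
 f(y) = C1 + y^4/16 + y^3/6 + y^2/2


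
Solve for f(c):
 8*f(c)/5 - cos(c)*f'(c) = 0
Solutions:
 f(c) = C1*(sin(c) + 1)^(4/5)/(sin(c) - 1)^(4/5)


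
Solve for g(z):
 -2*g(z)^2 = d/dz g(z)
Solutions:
 g(z) = 1/(C1 + 2*z)


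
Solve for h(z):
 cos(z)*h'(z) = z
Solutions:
 h(z) = C1 + Integral(z/cos(z), z)


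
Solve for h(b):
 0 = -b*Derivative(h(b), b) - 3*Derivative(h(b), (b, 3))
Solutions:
 h(b) = C1 + Integral(C2*airyai(-3^(2/3)*b/3) + C3*airybi(-3^(2/3)*b/3), b)


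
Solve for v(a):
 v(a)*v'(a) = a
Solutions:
 v(a) = -sqrt(C1 + a^2)
 v(a) = sqrt(C1 + a^2)


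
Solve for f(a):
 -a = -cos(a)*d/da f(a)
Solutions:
 f(a) = C1 + Integral(a/cos(a), a)


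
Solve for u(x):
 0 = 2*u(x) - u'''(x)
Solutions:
 u(x) = C3*exp(2^(1/3)*x) + (C1*sin(2^(1/3)*sqrt(3)*x/2) + C2*cos(2^(1/3)*sqrt(3)*x/2))*exp(-2^(1/3)*x/2)


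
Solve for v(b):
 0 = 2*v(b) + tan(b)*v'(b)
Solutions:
 v(b) = C1/sin(b)^2


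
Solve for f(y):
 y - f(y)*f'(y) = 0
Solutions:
 f(y) = -sqrt(C1 + y^2)
 f(y) = sqrt(C1 + y^2)


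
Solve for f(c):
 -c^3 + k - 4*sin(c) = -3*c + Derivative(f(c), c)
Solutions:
 f(c) = C1 - c^4/4 + 3*c^2/2 + c*k + 4*cos(c)


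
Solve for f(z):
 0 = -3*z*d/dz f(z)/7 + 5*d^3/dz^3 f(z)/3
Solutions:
 f(z) = C1 + Integral(C2*airyai(105^(2/3)*z/35) + C3*airybi(105^(2/3)*z/35), z)
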